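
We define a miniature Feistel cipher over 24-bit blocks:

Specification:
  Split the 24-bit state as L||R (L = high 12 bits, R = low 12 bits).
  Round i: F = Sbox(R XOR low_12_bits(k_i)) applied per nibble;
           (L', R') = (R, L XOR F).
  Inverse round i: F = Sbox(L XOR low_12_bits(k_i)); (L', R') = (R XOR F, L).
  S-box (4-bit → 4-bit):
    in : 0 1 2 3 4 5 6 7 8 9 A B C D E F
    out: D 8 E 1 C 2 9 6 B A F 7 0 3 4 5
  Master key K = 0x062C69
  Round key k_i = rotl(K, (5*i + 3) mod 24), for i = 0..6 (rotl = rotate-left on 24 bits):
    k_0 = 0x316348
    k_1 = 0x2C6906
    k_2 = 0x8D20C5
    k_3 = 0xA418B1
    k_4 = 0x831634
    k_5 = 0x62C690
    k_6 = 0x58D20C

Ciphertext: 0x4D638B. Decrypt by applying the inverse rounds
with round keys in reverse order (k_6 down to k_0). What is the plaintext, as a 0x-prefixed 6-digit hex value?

s_0 = ciphertext = 0x4D638B
s_1 = InvRound(s_0, k_6) = 0xAB44D6
s_2 = InvRound(s_1, k_5) = 0x43AAB4
s_3 = InvRound(s_2, k_4) = 0x46043A
s_4 = InvRound(s_3, k_3) = 0x402460
s_5 = InvRound(s_4, k_2) = 0x866402
s_6 = InvRound(s_5, k_1) = 0xC9F866
s_7 = InvRound(s_6, k_0) = 0xD50C9F

0xD50C9F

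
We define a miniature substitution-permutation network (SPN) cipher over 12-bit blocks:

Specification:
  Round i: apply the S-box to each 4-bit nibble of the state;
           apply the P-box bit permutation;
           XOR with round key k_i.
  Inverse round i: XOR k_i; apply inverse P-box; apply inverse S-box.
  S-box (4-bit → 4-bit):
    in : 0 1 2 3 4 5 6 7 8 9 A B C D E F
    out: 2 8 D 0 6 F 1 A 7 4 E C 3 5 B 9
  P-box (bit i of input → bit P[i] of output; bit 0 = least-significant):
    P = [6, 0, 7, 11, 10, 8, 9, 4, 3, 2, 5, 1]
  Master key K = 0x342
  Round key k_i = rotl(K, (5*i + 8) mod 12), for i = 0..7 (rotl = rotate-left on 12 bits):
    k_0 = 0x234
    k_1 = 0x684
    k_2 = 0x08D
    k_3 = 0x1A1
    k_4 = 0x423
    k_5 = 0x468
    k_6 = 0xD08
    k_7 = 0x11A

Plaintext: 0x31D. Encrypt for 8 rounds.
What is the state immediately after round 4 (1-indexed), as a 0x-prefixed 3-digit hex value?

0x44D

s_0 = plaintext = 0x31D
s_1 = Round(s_0, k_0) = 0x2E4
s_2 = Round(s_1, k_1) = 0x33F
s_3 = Round(s_2, k_2) = 0x8CD
s_4 = Round(s_3, k_3) = 0x44D
s_5 = Round(s_4, k_4) = 0x7C7
s_6 = Round(s_5, k_5) = 0x96F
s_7 = Round(s_6, k_6) = 0x168
s_8 = Round(s_7, k_7) = 0x5D9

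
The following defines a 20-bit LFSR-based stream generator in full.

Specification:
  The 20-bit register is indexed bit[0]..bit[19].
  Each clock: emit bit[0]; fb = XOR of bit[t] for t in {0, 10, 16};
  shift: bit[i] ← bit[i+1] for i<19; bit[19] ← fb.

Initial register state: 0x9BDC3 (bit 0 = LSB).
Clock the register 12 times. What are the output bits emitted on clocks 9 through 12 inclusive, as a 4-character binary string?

reg_0 = 0x9BDC3
clock 1: out=1, reg = 0xCDEE1
clock 2: out=1, reg = 0x66F70
clock 3: out=0, reg = 0xB37B8
clock 4: out=0, reg = 0x59BDC
clock 5: out=0, reg = 0xACDEE
clock 6: out=0, reg = 0xD66F7
clock 7: out=1, reg = 0xEB37B
clock 8: out=1, reg = 0xF59BD
clock 9: out=1, reg = 0x7ACDE
clock 10: out=0, reg = 0x3D66F
clock 11: out=1, reg = 0x9EB37
clock 12: out=1, reg = 0x4F59B

1011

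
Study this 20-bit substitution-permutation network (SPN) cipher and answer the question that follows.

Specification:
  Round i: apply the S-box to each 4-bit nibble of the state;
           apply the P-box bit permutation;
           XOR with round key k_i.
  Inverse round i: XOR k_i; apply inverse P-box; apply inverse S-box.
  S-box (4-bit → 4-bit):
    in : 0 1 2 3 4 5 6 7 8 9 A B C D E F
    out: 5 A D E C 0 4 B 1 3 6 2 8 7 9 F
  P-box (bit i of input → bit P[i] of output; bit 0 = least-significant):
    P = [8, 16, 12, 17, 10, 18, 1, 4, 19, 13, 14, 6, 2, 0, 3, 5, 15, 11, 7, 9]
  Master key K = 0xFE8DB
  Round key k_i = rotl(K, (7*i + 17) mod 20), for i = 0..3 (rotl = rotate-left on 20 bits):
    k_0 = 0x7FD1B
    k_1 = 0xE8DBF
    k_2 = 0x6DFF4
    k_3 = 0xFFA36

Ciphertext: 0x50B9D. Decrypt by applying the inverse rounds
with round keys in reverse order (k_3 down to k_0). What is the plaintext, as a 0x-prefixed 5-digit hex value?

s_0 = ciphertext = 0x50B9D
s_1 = InvRound(s_0, k_3) = 0x03D62
s_2 = InvRound(s_1, k_2) = 0x28A3C
s_3 = InvRound(s_2, k_1) = 0x4B8D8
s_4 = InvRound(s_3, k_0) = 0x6B407

0x6B407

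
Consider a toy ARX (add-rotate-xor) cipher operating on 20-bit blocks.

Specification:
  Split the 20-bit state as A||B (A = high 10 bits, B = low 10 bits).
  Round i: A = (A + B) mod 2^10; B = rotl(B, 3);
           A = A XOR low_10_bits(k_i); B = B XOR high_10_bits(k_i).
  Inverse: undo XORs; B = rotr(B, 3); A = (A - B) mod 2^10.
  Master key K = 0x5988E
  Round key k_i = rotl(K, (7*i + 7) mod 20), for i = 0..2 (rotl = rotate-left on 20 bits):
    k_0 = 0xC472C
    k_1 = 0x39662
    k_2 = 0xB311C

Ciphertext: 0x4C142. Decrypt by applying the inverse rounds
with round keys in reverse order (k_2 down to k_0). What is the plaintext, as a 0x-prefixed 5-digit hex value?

0x67DAC

s_0 = ciphertext = 0x4C142
s_1 = InvRound(s_0, k_2) = 0x2EF71
s_2 = InvRound(s_1, k_1) = 0x19E72
s_3 = InvRound(s_2, k_0) = 0x67DAC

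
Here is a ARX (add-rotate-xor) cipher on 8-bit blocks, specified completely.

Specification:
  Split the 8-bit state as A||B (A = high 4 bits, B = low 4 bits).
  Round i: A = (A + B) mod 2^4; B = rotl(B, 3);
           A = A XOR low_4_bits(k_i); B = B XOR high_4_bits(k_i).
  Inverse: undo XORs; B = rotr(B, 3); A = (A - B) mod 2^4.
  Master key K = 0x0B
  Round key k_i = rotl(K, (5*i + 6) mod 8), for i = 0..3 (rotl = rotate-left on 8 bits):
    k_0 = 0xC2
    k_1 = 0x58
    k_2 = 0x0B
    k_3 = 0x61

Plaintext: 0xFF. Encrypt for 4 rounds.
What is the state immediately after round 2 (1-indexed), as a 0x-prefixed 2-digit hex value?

s_0 = plaintext = 0xFF
s_1 = Round(s_0, k_0) = 0xC3
s_2 = Round(s_1, k_1) = 0x7C
s_3 = Round(s_2, k_2) = 0x86
s_4 = Round(s_3, k_3) = 0xF5

0x7C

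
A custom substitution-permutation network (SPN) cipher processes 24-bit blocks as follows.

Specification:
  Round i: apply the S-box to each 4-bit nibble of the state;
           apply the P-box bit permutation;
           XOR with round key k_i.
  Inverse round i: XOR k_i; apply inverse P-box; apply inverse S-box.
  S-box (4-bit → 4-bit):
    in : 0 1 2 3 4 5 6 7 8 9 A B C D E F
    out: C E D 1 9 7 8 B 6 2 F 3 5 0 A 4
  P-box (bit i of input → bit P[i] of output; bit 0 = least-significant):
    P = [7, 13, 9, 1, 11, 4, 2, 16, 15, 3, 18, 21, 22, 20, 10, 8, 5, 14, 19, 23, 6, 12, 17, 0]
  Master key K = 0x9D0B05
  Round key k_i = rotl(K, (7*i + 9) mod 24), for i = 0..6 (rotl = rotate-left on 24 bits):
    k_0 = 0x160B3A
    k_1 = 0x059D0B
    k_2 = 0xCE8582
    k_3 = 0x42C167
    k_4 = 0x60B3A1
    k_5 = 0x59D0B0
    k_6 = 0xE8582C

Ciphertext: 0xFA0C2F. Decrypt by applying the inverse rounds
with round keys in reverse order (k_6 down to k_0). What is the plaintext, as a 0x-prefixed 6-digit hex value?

0x6863B5

s_0 = ciphertext = 0xFA0C2F
s_1 = InvRound(s_0, k_6) = 0x198DD6
s_2 = InvRound(s_1, k_5) = 0xBB2DC6
s_3 = InvRound(s_2, k_4) = 0xA25320
s_4 = InvRound(s_3, k_3) = 0x7634F0
s_5 = InvRound(s_4, k_2) = 0xB2E49E
s_6 = InvRound(s_5, k_1) = 0x1EE0AB
s_7 = InvRound(s_6, k_0) = 0x6863B5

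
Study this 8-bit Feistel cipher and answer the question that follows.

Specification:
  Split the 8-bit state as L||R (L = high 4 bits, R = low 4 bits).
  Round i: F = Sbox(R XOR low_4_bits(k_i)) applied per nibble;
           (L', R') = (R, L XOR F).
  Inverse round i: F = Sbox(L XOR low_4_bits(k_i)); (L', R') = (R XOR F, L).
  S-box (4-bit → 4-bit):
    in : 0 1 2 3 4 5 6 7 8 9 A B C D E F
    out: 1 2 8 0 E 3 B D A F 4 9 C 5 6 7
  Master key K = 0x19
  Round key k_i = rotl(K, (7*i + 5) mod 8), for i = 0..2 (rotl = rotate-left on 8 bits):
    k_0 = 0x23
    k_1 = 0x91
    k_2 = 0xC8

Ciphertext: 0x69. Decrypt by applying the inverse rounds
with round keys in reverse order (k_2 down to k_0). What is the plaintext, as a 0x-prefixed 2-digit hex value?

s_0 = ciphertext = 0x69
s_1 = InvRound(s_0, k_2) = 0xF6
s_2 = InvRound(s_1, k_1) = 0x0F
s_3 = InvRound(s_2, k_0) = 0xF0

0xF0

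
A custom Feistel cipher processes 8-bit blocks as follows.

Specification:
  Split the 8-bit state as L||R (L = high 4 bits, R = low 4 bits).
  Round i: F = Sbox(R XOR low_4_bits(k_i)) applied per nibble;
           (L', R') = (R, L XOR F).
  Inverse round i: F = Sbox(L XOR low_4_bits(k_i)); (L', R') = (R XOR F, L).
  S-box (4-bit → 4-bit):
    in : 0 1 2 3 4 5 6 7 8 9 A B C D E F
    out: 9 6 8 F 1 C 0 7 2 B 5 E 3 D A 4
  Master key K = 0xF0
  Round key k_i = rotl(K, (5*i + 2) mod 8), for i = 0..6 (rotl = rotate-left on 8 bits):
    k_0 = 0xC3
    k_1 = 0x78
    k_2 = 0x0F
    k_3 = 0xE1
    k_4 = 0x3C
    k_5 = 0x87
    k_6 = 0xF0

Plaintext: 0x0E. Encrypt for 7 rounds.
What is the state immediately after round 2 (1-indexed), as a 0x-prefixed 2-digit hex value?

s_0 = plaintext = 0x0E
s_1 = Round(s_0, k_0) = 0xED
s_2 = Round(s_1, k_1) = 0xD2
s_3 = Round(s_2, k_2) = 0x20
s_4 = Round(s_3, k_3) = 0x04
s_5 = Round(s_4, k_4) = 0x42
s_6 = Round(s_5, k_5) = 0x28
s_7 = Round(s_6, k_6) = 0x80

0xD2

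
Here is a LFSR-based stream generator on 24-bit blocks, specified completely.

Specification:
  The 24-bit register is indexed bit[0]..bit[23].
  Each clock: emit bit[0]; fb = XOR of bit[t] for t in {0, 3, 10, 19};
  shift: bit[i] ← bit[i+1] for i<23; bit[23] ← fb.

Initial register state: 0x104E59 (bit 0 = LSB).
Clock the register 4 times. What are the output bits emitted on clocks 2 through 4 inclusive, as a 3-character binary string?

001

reg_0 = 0x104E59
clock 1: out=1, reg = 0x88272C
clock 2: out=0, reg = 0xC41396
clock 3: out=0, reg = 0x6209CB
clock 4: out=1, reg = 0x3104E5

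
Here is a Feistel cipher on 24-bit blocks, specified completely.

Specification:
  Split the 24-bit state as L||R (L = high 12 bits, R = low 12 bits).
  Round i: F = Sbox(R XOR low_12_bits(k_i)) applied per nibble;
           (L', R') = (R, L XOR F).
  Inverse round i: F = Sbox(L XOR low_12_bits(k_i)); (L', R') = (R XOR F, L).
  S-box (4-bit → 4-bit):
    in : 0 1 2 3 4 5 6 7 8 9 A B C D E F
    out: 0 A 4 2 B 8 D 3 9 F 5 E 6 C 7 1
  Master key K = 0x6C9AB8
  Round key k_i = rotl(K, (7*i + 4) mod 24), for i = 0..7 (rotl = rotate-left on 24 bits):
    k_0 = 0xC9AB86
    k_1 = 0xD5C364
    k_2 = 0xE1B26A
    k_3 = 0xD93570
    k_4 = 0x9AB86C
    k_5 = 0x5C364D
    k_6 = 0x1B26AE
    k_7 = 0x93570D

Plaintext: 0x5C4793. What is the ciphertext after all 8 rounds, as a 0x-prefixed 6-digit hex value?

s_0 = plaintext = 0x5C4793
s_1 = Round(s_0, k_0) = 0x79336C
s_2 = Round(s_1, k_1) = 0x36C79A
s_3 = Round(s_2, k_2) = 0x79AB7C
s_4 = Round(s_3, k_3) = 0xB7C09C
s_5 = Round(s_4, k_4) = 0x09C26C
s_6 = Round(s_5, k_5) = 0x26CBD6
s_7 = Round(s_6, k_6) = 0xBD6E55
s_8 = Round(s_7, k_7) = 0xE5545F

0xE5545F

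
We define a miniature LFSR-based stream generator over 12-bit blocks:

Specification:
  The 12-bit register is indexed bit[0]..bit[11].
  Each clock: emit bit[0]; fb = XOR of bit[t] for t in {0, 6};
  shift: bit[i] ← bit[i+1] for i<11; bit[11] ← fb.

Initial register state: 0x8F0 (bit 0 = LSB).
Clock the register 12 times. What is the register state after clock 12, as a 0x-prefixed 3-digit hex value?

0xC13

reg_0 = 0x8F0
clock 1: out=0, reg = 0xC78
clock 2: out=0, reg = 0xE3C
clock 3: out=0, reg = 0x71E
clock 4: out=0, reg = 0x38F
clock 5: out=1, reg = 0x9C7
clock 6: out=1, reg = 0x4E3
clock 7: out=1, reg = 0x271
clock 8: out=1, reg = 0x138
clock 9: out=0, reg = 0x09C
clock 10: out=0, reg = 0x04E
clock 11: out=0, reg = 0x827
clock 12: out=1, reg = 0xC13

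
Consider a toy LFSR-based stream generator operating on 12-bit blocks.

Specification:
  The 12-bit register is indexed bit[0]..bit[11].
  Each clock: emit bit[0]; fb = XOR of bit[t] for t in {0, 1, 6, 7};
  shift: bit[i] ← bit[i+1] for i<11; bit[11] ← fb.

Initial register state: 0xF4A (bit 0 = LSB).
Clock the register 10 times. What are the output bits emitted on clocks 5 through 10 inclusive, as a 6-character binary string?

001011

reg_0 = 0xF4A
clock 1: out=0, reg = 0x7A5
clock 2: out=1, reg = 0x3D2
clock 3: out=0, reg = 0x9E9
clock 4: out=1, reg = 0xCF4
clock 5: out=0, reg = 0x67A
clock 6: out=0, reg = 0x33D
clock 7: out=1, reg = 0x99E
clock 8: out=0, reg = 0x4CF
clock 9: out=1, reg = 0x267
clock 10: out=1, reg = 0x933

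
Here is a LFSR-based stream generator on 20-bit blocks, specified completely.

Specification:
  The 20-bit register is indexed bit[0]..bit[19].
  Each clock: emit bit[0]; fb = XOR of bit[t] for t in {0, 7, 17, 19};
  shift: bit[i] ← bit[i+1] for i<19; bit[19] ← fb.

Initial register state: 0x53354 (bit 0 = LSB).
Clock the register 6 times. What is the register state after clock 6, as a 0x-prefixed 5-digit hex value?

reg_0 = 0x53354
clock 1: out=0, reg = 0x299AA
clock 2: out=0, reg = 0x14CD5
clock 3: out=1, reg = 0x0A66A
clock 4: out=0, reg = 0x05335
clock 5: out=1, reg = 0x8299A
clock 6: out=0, reg = 0x414CD

0x414CD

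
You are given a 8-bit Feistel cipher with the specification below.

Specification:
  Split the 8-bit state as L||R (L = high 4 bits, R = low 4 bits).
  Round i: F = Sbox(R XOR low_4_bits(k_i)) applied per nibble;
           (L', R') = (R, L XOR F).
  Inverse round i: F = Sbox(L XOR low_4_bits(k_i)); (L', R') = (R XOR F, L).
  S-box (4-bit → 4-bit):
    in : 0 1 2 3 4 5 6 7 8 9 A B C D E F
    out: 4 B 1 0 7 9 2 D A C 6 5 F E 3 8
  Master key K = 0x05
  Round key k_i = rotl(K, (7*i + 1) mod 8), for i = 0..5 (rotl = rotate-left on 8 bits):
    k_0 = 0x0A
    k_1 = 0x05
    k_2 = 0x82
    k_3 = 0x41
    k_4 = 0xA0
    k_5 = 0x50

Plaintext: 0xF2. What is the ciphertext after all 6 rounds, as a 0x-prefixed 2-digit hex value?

0x02

s_0 = plaintext = 0xF2
s_1 = Round(s_0, k_0) = 0x25
s_2 = Round(s_1, k_1) = 0x56
s_3 = Round(s_2, k_2) = 0x62
s_4 = Round(s_3, k_3) = 0x26
s_5 = Round(s_4, k_4) = 0x60
s_6 = Round(s_5, k_5) = 0x02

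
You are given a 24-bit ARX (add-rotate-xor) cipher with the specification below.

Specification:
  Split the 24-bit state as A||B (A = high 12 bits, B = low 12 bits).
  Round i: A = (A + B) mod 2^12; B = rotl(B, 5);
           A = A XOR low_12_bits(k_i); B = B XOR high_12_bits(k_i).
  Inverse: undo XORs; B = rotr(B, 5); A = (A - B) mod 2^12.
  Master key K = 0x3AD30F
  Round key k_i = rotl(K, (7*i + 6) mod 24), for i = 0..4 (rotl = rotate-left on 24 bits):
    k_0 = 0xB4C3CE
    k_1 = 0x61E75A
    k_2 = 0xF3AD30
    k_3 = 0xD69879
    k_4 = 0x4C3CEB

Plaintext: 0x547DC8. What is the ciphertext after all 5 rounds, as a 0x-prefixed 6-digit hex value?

0x9F45E1

s_0 = plaintext = 0x547DC8
s_1 = Round(s_0, k_0) = 0x0C1257
s_2 = Round(s_1, k_1) = 0x442CFA
s_3 = Round(s_2, k_2) = 0xC0C063
s_4 = Round(s_3, k_3) = 0x416109
s_5 = Round(s_4, k_4) = 0x9F45E1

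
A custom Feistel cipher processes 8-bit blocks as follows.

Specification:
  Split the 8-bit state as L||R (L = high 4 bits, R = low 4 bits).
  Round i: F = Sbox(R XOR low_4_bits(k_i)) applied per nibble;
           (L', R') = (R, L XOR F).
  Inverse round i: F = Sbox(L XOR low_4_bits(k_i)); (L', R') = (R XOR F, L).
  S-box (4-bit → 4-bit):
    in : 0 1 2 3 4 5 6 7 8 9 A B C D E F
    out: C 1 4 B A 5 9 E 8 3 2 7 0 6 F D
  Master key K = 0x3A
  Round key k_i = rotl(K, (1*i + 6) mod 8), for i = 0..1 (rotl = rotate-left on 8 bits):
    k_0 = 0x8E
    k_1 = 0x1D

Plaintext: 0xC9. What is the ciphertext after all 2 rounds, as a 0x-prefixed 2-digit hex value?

0x24

s_0 = plaintext = 0xC9
s_1 = Round(s_0, k_0) = 0x92
s_2 = Round(s_1, k_1) = 0x24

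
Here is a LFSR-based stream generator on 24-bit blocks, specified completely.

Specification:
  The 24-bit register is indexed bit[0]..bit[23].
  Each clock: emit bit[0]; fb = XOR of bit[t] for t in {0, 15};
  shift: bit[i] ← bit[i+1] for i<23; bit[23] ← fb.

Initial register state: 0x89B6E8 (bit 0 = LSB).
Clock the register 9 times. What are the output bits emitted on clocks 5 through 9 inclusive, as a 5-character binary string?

reg_0 = 0x89B6E8
clock 1: out=0, reg = 0xC4DB74
clock 2: out=0, reg = 0xE26DBA
clock 3: out=0, reg = 0x7136DD
clock 4: out=1, reg = 0xB89B6E
clock 5: out=0, reg = 0xDC4DB7
clock 6: out=1, reg = 0xEE26DB
clock 7: out=1, reg = 0xF7136D
clock 8: out=1, reg = 0xFB89B6
clock 9: out=0, reg = 0xFDC4DB

01110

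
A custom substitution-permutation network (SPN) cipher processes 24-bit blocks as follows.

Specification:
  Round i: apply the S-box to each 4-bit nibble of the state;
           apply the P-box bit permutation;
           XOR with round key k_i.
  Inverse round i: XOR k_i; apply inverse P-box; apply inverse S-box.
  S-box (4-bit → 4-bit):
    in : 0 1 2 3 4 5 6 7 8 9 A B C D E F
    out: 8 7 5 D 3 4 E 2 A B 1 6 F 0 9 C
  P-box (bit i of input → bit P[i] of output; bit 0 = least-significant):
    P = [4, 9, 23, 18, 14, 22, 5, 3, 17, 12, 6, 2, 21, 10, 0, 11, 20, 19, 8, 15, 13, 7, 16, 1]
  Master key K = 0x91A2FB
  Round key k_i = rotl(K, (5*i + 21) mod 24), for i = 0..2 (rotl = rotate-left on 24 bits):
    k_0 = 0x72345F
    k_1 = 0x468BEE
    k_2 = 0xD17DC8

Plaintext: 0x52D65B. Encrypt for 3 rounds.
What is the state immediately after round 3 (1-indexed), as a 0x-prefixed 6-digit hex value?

s_0 = plaintext = 0x52D65B
s_1 = Round(s_0, k_0) = 0xE3273B
s_2 = Round(s_1, k_1) = 0xF678C5
s_3 = Round(s_2, k_2) = 0x18A8E6

0x18A8E6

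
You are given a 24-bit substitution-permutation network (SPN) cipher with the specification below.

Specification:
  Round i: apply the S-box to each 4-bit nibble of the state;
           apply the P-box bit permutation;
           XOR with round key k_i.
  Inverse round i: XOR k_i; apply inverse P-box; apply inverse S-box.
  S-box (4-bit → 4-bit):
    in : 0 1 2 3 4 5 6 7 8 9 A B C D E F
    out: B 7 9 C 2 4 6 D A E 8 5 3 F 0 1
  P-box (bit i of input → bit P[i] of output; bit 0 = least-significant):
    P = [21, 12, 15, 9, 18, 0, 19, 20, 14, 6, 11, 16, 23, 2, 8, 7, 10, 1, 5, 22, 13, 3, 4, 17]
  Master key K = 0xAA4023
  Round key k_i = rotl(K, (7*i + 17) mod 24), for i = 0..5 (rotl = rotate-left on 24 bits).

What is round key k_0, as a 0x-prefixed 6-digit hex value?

0x475480

K = 0xAA4023
k_0 = rotl(K, (7*0+17) mod 24) = rotl(K, 17) = 0x475480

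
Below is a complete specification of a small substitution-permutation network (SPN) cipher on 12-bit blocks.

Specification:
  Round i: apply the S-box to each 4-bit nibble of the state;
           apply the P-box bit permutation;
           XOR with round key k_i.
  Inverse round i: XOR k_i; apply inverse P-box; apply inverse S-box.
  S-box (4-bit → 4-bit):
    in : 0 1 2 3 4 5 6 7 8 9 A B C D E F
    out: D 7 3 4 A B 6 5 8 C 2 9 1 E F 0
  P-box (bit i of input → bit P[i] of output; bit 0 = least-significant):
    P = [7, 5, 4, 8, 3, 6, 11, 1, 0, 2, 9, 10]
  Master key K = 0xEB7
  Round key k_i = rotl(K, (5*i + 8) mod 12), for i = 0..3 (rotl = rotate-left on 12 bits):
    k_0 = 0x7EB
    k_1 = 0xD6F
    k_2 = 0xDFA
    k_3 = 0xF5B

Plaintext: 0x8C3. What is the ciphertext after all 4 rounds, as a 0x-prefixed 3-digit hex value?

0xBFE

s_0 = plaintext = 0x8C3
s_1 = Round(s_0, k_0) = 0x3F3
s_2 = Round(s_1, k_1) = 0xF7F
s_3 = Round(s_2, k_2) = 0x5F2
s_4 = Round(s_3, k_3) = 0xBFE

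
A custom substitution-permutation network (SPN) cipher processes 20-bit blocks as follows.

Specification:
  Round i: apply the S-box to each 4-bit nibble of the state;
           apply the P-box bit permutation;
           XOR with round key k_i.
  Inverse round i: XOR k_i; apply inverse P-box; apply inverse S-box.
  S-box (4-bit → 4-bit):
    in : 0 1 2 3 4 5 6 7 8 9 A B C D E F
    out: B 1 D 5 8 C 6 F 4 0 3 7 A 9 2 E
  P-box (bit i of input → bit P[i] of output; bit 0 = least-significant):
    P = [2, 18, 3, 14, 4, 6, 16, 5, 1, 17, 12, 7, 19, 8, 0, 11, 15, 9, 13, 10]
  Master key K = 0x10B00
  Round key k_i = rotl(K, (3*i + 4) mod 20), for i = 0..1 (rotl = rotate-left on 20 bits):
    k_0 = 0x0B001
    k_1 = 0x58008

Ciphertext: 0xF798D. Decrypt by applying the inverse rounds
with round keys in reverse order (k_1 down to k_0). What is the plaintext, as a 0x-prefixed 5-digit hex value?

0x0CC32

s_0 = ciphertext = 0xF798D
s_1 = InvRound(s_0, k_1) = 0x37F9D
s_2 = InvRound(s_1, k_0) = 0x0CC32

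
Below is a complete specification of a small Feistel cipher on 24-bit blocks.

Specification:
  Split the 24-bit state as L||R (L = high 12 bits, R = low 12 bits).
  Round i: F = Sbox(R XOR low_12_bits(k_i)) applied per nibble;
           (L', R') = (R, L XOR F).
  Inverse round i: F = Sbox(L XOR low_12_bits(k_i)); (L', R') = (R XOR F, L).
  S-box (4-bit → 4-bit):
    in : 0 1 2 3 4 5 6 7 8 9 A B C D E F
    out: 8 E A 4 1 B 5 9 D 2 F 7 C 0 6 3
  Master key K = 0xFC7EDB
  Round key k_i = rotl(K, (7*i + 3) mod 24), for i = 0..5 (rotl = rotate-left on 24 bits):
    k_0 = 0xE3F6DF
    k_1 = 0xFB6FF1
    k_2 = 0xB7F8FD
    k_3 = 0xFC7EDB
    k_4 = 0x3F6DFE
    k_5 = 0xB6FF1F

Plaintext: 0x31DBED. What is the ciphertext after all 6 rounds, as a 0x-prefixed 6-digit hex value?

s_0 = plaintext = 0x31DBED
s_1 = Round(s_0, k_0) = 0xBED357
s_2 = Round(s_1, k_1) = 0x357718
s_3 = Round(s_2, k_2) = 0x71803C
s_4 = Round(s_3, k_3) = 0x03C171
s_5 = Round(s_4, k_4) = 0x171CEF
s_6 = Round(s_5, k_5) = 0xCEF549

0xCEF549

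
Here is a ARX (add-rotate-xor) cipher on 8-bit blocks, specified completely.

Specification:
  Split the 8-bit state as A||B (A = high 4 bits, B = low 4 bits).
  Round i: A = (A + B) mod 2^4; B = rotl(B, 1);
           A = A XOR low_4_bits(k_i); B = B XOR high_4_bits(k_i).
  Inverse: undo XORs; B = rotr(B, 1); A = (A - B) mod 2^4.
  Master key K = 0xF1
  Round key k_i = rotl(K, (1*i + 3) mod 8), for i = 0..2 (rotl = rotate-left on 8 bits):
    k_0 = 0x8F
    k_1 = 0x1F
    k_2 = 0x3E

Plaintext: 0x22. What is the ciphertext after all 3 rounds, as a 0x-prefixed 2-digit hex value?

0xE2

s_0 = plaintext = 0x22
s_1 = Round(s_0, k_0) = 0xBC
s_2 = Round(s_1, k_1) = 0x88
s_3 = Round(s_2, k_2) = 0xE2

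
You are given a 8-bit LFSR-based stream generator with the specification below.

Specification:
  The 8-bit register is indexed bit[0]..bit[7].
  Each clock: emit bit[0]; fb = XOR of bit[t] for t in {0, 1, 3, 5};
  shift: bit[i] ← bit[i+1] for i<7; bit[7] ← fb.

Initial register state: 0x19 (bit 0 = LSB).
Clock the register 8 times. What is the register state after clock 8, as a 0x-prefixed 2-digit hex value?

0xE6

reg_0 = 0x19
clock 1: out=1, reg = 0x0C
clock 2: out=0, reg = 0x86
clock 3: out=0, reg = 0xC3
clock 4: out=1, reg = 0x61
clock 5: out=1, reg = 0x30
clock 6: out=0, reg = 0x98
clock 7: out=0, reg = 0xCC
clock 8: out=0, reg = 0xE6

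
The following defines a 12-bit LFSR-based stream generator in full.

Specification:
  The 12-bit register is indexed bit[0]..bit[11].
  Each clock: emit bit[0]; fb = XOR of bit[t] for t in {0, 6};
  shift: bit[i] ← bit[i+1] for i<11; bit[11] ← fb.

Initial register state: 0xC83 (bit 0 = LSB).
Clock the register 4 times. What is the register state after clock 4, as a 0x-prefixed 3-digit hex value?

reg_0 = 0xC83
clock 1: out=1, reg = 0xE41
clock 2: out=1, reg = 0x720
clock 3: out=0, reg = 0x390
clock 4: out=0, reg = 0x1C8

0x1C8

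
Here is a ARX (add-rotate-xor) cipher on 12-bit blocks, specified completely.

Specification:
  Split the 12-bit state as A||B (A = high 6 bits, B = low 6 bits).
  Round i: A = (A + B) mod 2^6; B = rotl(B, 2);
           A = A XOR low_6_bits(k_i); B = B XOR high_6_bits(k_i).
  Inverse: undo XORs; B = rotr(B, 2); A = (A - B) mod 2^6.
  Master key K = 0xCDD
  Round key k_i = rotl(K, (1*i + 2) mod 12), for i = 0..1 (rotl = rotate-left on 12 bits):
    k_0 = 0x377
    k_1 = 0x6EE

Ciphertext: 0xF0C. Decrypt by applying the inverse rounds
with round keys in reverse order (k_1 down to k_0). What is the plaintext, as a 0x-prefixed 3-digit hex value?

0x70E

s_0 = ciphertext = 0xF0C
s_1 = InvRound(s_0, k_1) = 0x775
s_2 = InvRound(s_1, k_0) = 0x70E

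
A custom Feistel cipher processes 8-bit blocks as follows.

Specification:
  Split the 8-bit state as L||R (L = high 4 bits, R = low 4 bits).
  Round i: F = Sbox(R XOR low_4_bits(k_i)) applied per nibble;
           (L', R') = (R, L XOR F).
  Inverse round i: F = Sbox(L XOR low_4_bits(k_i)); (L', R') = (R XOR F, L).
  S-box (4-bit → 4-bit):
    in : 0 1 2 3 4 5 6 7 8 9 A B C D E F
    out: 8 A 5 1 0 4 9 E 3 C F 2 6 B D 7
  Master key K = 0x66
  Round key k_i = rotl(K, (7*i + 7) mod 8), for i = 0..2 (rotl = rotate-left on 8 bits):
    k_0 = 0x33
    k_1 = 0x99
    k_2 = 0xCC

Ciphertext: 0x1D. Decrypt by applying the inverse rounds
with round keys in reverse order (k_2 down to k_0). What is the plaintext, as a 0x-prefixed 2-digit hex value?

0x26

s_0 = ciphertext = 0x1D
s_1 = InvRound(s_0, k_2) = 0x61
s_2 = InvRound(s_1, k_1) = 0x66
s_3 = InvRound(s_2, k_0) = 0x26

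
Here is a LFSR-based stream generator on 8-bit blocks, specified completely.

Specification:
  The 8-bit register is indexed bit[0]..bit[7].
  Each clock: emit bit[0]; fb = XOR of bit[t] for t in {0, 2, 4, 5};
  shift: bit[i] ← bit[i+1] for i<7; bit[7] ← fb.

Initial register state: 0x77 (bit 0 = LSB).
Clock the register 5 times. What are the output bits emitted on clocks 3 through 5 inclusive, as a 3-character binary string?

reg_0 = 0x77
clock 1: out=1, reg = 0x3B
clock 2: out=1, reg = 0x9D
clock 3: out=1, reg = 0xCE
clock 4: out=0, reg = 0xE7
clock 5: out=1, reg = 0xF3

101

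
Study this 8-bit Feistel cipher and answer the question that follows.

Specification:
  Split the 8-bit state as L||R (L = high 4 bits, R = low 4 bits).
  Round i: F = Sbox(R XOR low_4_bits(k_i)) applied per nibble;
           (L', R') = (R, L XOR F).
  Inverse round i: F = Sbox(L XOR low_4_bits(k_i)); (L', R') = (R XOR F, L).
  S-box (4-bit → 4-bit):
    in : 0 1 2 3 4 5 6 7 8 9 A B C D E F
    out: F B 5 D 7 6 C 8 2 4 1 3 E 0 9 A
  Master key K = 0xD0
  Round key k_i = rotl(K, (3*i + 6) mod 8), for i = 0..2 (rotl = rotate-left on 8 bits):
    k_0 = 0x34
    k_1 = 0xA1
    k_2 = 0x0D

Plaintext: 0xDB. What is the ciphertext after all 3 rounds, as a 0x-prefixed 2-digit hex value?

0x76

s_0 = plaintext = 0xDB
s_1 = Round(s_0, k_0) = 0xB7
s_2 = Round(s_1, k_1) = 0x77
s_3 = Round(s_2, k_2) = 0x76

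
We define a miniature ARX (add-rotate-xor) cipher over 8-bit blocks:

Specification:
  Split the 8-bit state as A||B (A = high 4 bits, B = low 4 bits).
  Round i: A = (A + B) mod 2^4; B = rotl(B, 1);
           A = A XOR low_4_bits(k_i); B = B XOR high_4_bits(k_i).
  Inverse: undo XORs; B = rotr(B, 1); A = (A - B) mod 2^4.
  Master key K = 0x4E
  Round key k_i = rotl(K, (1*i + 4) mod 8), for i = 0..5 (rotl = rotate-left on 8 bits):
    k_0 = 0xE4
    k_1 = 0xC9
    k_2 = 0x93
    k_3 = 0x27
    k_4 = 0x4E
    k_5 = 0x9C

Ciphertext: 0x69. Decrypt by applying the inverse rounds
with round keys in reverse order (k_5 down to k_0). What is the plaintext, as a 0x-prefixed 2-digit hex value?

0x07

s_0 = ciphertext = 0x69
s_1 = InvRound(s_0, k_5) = 0xA0
s_2 = InvRound(s_1, k_4) = 0x22
s_3 = InvRound(s_2, k_3) = 0x50
s_4 = InvRound(s_3, k_2) = 0xAC
s_5 = InvRound(s_4, k_1) = 0x30
s_6 = InvRound(s_5, k_0) = 0x07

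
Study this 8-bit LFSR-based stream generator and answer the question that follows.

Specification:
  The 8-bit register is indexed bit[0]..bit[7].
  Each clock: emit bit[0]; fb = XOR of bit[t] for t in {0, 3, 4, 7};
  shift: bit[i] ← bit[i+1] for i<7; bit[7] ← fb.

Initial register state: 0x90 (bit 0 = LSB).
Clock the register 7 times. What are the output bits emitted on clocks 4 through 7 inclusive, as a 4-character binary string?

0100

reg_0 = 0x90
clock 1: out=0, reg = 0x48
clock 2: out=0, reg = 0xA4
clock 3: out=0, reg = 0xD2
clock 4: out=0, reg = 0x69
clock 5: out=1, reg = 0x34
clock 6: out=0, reg = 0x9A
clock 7: out=0, reg = 0xCD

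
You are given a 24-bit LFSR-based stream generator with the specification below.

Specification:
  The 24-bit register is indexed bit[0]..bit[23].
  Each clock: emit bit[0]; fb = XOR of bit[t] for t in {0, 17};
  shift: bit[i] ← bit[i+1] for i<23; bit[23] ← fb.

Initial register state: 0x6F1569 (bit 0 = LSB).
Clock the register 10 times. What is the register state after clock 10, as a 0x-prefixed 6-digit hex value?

reg_0 = 0x6F1569
clock 1: out=1, reg = 0x378AB4
clock 2: out=0, reg = 0x9BC55A
clock 3: out=0, reg = 0xCDE2AD
clock 4: out=1, reg = 0xE6F156
clock 5: out=0, reg = 0xF378AB
clock 6: out=1, reg = 0x79BC55
clock 7: out=1, reg = 0xBCDE2A
clock 8: out=0, reg = 0x5E6F15
clock 9: out=1, reg = 0x2F378A
clock 10: out=0, reg = 0x979BC5

0x979BC5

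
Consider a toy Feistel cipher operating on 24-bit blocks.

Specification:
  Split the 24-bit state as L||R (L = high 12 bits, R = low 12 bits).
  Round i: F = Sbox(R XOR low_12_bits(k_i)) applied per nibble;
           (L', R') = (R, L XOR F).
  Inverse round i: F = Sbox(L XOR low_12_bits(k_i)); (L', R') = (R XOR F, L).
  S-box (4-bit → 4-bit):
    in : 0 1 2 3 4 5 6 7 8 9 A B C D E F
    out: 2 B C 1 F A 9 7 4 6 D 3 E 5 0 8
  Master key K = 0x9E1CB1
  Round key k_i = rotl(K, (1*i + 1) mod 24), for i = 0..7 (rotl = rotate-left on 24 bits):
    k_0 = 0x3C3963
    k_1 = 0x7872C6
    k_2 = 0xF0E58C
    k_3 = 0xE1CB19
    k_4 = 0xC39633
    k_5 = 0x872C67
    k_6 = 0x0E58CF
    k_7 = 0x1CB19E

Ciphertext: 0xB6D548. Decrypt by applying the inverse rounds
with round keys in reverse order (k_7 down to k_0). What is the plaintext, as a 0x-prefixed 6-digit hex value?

s_0 = ciphertext = 0xB6D548
s_1 = InvRound(s_0, k_7) = 0x8C9B6D
s_2 = InvRound(s_1, k_6) = 0x9448C9
s_3 = InvRound(s_2, k_5) = 0x208944
s_4 = InvRound(s_3, k_4) = 0x657208
s_5 = InvRound(s_4, k_3) = 0x7F8657
s_6 = InvRound(s_5, k_2) = 0xA287F8
s_7 = InvRound(s_6, k_1) = 0x3F8A28
s_8 = InvRound(s_7, k_0) = 0x74B3F8

0x74B3F8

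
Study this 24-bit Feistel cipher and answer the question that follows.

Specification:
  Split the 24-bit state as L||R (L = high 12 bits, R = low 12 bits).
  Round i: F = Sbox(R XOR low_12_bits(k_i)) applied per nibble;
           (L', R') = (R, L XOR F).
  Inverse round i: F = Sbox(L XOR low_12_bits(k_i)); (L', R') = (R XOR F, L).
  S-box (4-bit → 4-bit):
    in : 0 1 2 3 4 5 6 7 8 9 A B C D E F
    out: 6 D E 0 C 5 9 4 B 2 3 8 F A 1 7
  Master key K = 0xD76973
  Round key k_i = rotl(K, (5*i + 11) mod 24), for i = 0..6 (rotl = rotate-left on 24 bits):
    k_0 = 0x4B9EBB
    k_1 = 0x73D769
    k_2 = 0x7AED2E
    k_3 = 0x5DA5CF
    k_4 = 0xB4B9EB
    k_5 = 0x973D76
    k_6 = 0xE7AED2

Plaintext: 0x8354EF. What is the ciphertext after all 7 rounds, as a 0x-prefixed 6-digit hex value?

s_0 = plaintext = 0x8354EF
s_1 = Round(s_0, k_0) = 0x4EFB69
s_2 = Round(s_1, k_1) = 0xB69B89
s_3 = Round(s_2, k_2) = 0xB8925D
s_4 = Round(s_3, k_3) = 0x25DFA7
s_5 = Round(s_4, k_4) = 0xFA7B92
s_6 = Round(s_5, k_5) = 0xB926BB
s_7 = Round(s_6, k_6) = 0x6BB000

0x6BB000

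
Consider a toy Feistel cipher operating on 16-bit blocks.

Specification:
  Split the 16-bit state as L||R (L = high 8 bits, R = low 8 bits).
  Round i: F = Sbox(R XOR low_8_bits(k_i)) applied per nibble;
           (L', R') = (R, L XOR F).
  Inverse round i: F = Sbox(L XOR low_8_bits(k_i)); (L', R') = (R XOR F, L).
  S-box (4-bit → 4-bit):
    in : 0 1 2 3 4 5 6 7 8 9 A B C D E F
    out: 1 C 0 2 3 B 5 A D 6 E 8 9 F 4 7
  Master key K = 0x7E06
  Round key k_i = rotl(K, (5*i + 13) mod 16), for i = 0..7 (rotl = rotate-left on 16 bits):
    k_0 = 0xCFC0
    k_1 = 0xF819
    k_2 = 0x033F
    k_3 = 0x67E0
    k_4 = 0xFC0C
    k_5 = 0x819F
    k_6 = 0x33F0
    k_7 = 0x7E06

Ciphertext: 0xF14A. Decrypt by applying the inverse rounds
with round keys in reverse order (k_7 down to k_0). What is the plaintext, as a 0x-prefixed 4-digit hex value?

s_0 = ciphertext = 0xF14A
s_1 = InvRound(s_0, k_7) = 0x30F1
s_2 = InvRound(s_1, k_6) = 0x6030
s_3 = InvRound(s_2, k_5) = 0x4760
s_4 = InvRound(s_3, k_4) = 0x5847
s_5 = InvRound(s_4, k_3) = 0xCA58
s_6 = InvRound(s_5, k_2) = 0x23CA
s_7 = InvRound(s_6, k_1) = 0xE423
s_8 = InvRound(s_7, k_0) = 0x20E4

0x20E4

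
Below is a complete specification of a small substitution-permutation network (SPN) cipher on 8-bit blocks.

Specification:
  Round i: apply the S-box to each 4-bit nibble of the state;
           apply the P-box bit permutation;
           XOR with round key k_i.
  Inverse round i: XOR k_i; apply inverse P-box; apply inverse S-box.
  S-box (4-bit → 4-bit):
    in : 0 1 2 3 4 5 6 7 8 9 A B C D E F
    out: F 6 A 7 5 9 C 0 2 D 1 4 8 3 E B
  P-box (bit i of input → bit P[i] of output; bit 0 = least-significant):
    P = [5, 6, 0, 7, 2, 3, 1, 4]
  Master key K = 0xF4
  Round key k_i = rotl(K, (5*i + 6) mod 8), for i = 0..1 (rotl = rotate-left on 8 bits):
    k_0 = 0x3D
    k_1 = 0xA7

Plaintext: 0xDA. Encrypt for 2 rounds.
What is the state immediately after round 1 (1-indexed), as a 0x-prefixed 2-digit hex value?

0x11

s_0 = plaintext = 0xDA
s_1 = Round(s_0, k_0) = 0x11
s_2 = Round(s_1, k_1) = 0xEC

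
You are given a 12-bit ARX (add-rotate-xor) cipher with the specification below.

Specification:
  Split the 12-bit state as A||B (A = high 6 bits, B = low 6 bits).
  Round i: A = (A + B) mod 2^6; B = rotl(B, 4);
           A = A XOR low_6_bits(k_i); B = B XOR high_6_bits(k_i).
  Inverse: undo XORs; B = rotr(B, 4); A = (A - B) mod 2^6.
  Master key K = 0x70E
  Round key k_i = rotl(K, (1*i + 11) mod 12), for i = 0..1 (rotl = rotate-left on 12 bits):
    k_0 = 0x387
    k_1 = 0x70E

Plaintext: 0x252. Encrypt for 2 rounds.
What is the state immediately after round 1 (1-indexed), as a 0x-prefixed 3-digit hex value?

s_0 = plaintext = 0x252
s_1 = Round(s_0, k_0) = 0x72A
s_2 = Round(s_1, k_1) = 0x236

0x72A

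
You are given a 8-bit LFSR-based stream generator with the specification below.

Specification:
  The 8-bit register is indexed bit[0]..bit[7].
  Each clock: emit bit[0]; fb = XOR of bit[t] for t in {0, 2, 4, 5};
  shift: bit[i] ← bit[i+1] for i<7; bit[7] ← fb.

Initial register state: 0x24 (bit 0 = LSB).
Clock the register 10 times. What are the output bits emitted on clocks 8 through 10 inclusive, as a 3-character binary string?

001

reg_0 = 0x24
clock 1: out=0, reg = 0x12
clock 2: out=0, reg = 0x89
clock 3: out=1, reg = 0xC4
clock 4: out=0, reg = 0xE2
clock 5: out=0, reg = 0xF1
clock 6: out=1, reg = 0xF8
clock 7: out=0, reg = 0x7C
clock 8: out=0, reg = 0xBE
clock 9: out=0, reg = 0xDF
clock 10: out=1, reg = 0xEF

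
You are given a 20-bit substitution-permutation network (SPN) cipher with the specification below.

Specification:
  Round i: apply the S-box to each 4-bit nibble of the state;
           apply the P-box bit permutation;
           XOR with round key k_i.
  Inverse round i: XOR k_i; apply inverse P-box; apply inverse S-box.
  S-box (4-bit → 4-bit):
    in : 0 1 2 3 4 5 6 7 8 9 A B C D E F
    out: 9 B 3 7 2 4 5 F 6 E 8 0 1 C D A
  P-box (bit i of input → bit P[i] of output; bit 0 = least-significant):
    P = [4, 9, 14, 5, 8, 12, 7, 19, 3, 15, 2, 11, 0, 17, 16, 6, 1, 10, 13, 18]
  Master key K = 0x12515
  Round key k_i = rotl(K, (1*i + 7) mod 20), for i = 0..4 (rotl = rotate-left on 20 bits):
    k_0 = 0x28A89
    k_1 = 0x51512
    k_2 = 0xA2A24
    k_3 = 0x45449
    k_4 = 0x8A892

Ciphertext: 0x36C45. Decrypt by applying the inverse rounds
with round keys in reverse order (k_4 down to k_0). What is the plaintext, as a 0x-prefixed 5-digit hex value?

0x1180D

s_0 = ciphertext = 0x36C45
s_1 = InvRound(s_0, k_4) = 0x278D6
s_2 = InvRound(s_1, k_3) = 0x72E5C
s_3 = InvRound(s_2, k_2) = 0xFDCA0
s_4 = InvRound(s_3, k_1) = 0xC4FEE
s_5 = InvRound(s_4, k_0) = 0x1180D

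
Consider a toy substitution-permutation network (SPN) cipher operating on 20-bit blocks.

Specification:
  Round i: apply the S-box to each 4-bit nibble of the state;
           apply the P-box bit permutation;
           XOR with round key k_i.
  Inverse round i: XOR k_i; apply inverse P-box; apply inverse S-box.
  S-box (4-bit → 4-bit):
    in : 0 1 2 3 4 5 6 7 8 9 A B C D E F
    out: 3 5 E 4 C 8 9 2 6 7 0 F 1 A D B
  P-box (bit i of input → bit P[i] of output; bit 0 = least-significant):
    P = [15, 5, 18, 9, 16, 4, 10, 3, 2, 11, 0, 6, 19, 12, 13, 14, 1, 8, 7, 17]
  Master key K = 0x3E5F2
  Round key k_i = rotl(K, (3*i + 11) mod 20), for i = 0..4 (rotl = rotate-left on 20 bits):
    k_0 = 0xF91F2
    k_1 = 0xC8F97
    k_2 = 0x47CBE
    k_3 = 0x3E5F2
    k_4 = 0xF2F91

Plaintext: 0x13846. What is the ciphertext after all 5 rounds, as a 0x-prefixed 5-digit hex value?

s_0 = plaintext = 0x13846
s_1 = Round(s_0, k_0) = 0xF3F79
s_2 = Round(s_1, k_1) = 0xA26E1
s_3 = Round(s_2, k_2) = 0x188F2
s_4 = Round(s_3, k_3) = 0x6DF49
s_5 = Round(s_4, k_4) = 0x9F3FF

0x9F3FF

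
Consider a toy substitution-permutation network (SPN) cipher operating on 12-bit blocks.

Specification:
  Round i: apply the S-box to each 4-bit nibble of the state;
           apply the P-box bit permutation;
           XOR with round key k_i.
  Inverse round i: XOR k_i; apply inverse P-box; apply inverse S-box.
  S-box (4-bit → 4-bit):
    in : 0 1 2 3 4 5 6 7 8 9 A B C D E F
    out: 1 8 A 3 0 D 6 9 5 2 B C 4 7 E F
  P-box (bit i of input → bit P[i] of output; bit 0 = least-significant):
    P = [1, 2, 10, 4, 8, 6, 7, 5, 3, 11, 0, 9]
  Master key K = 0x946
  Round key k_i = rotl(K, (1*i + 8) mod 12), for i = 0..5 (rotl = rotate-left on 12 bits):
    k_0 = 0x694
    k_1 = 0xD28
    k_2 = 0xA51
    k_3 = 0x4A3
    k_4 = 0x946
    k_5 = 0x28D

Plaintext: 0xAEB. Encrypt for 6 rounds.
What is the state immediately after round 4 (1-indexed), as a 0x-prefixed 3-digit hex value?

0xFD3

s_0 = plaintext = 0xAEB
s_1 = Round(s_0, k_0) = 0x86C
s_2 = Round(s_1, k_1) = 0x9E1
s_3 = Round(s_2, k_2) = 0x2A1
s_4 = Round(s_3, k_3) = 0xFD3
s_5 = Round(s_4, k_4) = 0x289
s_6 = Round(s_5, k_5) = 0x909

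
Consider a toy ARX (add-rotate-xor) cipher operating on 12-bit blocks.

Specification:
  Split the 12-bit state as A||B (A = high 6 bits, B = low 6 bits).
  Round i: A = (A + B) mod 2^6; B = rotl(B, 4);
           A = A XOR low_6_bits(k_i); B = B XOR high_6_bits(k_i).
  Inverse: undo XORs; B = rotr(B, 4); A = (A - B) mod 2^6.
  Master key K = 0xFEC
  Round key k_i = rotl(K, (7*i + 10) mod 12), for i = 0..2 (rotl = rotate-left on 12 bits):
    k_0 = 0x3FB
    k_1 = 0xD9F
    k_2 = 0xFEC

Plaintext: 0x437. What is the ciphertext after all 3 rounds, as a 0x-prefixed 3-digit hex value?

0x9D9

s_0 = plaintext = 0x437
s_1 = Round(s_0, k_0) = 0xF32
s_2 = Round(s_1, k_1) = 0xC5A
s_3 = Round(s_2, k_2) = 0x9D9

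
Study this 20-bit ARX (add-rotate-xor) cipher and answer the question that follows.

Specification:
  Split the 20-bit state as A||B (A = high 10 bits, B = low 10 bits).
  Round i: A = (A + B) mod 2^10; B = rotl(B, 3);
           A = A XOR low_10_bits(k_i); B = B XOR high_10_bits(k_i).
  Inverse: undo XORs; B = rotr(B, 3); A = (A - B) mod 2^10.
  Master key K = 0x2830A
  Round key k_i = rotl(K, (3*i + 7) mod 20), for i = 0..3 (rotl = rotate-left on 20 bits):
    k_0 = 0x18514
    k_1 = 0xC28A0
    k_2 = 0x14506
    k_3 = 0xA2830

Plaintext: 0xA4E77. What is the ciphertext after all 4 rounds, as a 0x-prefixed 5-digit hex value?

0xFC15C

s_0 = plaintext = 0xA4E77
s_1 = Round(s_0, k_0) = 0x07BDD
s_2 = Round(s_1, k_1) = 0xD6DE5
s_3 = Round(s_2, k_2) = 0x11B7A
s_4 = Round(s_3, k_3) = 0xFC15C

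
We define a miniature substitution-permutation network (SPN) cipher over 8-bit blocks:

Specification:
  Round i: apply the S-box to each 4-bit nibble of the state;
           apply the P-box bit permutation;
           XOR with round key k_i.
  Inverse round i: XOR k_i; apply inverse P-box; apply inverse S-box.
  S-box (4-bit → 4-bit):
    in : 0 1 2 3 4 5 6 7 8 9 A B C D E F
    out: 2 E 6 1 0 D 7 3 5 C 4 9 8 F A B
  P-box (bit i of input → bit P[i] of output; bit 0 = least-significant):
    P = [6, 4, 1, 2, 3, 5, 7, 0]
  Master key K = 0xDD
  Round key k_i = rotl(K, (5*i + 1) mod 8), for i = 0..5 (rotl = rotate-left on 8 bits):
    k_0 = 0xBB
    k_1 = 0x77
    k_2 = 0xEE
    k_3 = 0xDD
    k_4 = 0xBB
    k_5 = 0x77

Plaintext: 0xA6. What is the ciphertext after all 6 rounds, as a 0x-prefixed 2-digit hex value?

s_0 = plaintext = 0xA6
s_1 = Round(s_0, k_0) = 0x69
s_2 = Round(s_1, k_1) = 0xD9
s_3 = Round(s_2, k_2) = 0x41
s_4 = Round(s_3, k_3) = 0xCB
s_5 = Round(s_4, k_4) = 0xFE
s_6 = Round(s_5, k_5) = 0x4A

0x4A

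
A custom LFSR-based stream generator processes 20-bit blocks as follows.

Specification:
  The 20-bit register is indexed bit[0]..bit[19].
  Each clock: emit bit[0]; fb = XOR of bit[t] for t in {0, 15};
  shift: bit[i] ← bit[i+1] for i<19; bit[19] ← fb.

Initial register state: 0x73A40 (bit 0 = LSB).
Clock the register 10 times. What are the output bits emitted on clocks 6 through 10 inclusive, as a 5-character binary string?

01001

reg_0 = 0x73A40
clock 1: out=0, reg = 0x39D20
clock 2: out=0, reg = 0x9CE90
clock 3: out=0, reg = 0xCE748
clock 4: out=0, reg = 0xE73A4
clock 5: out=0, reg = 0x739D2
clock 6: out=0, reg = 0x39CE9
clock 7: out=1, reg = 0x1CE74
clock 8: out=0, reg = 0x8E73A
clock 9: out=0, reg = 0xC739D
clock 10: out=1, reg = 0xE39CE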